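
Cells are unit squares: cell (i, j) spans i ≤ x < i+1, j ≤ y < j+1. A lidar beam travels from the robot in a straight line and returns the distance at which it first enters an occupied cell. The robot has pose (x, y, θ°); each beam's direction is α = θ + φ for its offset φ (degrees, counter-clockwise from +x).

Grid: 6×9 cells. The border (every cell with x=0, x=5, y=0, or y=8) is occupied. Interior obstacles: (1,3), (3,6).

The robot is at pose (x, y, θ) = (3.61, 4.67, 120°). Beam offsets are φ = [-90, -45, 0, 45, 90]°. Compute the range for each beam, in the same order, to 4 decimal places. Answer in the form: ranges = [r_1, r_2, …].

beam 1: φ=-90°, α=30°
  d=(0.8660,0.5000)  start (3,4)  tX=0.4503 tY=0.6600  stride 1/|dx|=1.1547 1/|dy|=2.0000
    cross x-line → (4,4), t=0.4503
    cross y-line → (4,5), t=0.6600
    cross x-line → (5,5), t=1.6050 (wall)
  → r_1 = 1.6050
beam 2: φ=-45°, α=75°
  d=(0.2588,0.9659)  start (3,4)  tX=1.5068 tY=0.3416  stride 1/|dx|=3.8637 1/|dy|=1.0353
    cross y-line → (3,5), t=0.3416
    cross y-line → (3,6), t=1.3769 (wall)
  → r_2 = 1.3769
beam 3: φ=0°, α=120°
  d=(-0.5000,0.8660)  start (3,4)  tX=1.2200 tY=0.3811  stride 1/|dx|=2.0000 1/|dy|=1.1547
    cross y-line → (3,5), t=0.3811
    cross x-line → (2,5), t=1.2200
    cross y-line → (2,6), t=1.5358
    cross y-line → (2,7), t=2.6905
    cross x-line → (1,7), t=3.2200
    cross y-line → (1,8), t=3.8452 (wall)
  → r_3 = 3.8452
beam 4: φ=45°, α=165°
  d=(-0.9659,0.2588)  start (3,4)  tX=0.6315 tY=1.2750  stride 1/|dx|=1.0353 1/|dy|=3.8637
    cross x-line → (2,4), t=0.6315
    cross y-line → (2,5), t=1.2750
    cross x-line → (1,5), t=1.6668
    cross x-line → (0,5), t=2.7021 (wall)
  → r_4 = 2.7021
beam 5: φ=90°, α=210°
  d=(-0.8660,-0.5000)  start (3,4)  tX=0.7044 tY=1.3400  stride 1/|dx|=1.1547 1/|dy|=2.0000
    cross x-line → (2,4), t=0.7044
    cross y-line → (2,3), t=1.3400
    cross x-line → (1,3), t=1.8591 (wall)
  → r_5 = 1.8591

ranges = [1.6050, 1.3769, 3.8452, 2.7021, 1.8591]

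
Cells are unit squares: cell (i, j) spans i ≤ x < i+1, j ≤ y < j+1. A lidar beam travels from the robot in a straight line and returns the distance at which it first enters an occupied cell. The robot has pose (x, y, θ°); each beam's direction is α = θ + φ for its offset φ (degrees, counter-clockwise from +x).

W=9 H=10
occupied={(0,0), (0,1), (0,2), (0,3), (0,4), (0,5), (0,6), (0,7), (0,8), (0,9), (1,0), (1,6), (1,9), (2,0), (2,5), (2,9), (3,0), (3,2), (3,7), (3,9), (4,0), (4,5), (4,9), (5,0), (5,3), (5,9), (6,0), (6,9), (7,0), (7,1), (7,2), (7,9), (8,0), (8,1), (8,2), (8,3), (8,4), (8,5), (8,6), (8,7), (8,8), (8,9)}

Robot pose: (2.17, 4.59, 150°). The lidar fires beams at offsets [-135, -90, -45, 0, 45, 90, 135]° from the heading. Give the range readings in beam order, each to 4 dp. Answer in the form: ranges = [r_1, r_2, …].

beam 1: φ=-135°, α=15°
  dir = (cos 15°, sin 15°) = (0.9659, 0.2588); from cell (2,4)
  next x-line at t=0.8593, next y-line at t=1.5841; Δt_x=1.0353, Δt_y=3.8637
    x: enter (3,4) at t=0.8593
    y: enter (3,5) at t=1.5841
    x: enter (4,5) at t=1.8946 ← occupied
  → r_1 = 1.8946
beam 2: φ=-90°, α=60°
  dir = (cos 60°, sin 60°) = (0.5000, 0.8660); from cell (2,4)
  next x-line at t=1.6600, next y-line at t=0.4734; Δt_x=2.0000, Δt_y=1.1547
    y: enter (2,5) at t=0.4734 ← occupied
  → r_2 = 0.4734
beam 3: φ=-45°, α=105°
  dir = (cos 105°, sin 105°) = (-0.2588, 0.9659); from cell (2,4)
  next x-line at t=0.6568, next y-line at t=0.4245; Δt_x=3.8637, Δt_y=1.0353
    y: enter (2,5) at t=0.4245 ← occupied
  → r_3 = 0.4245
beam 4: φ=0°, α=150°
  dir = (cos 150°, sin 150°) = (-0.8660, 0.5000); from cell (2,4)
  next x-line at t=0.1963, next y-line at t=0.8200; Δt_x=1.1547, Δt_y=2.0000
    x: enter (1,4) at t=0.1963
    y: enter (1,5) at t=0.8200
    x: enter (0,5) at t=1.3510 ← occupied
  → r_4 = 1.3510
beam 5: φ=45°, α=195°
  dir = (cos 195°, sin 195°) = (-0.9659, -0.2588); from cell (2,4)
  next x-line at t=0.1760, next y-line at t=2.2796; Δt_x=1.0353, Δt_y=3.8637
    x: enter (1,4) at t=0.1760
    x: enter (0,4) at t=1.2113 ← occupied
  → r_5 = 1.2113
beam 6: φ=90°, α=240°
  dir = (cos 240°, sin 240°) = (-0.5000, -0.8660); from cell (2,4)
  next x-line at t=0.3400, next y-line at t=0.6813; Δt_x=2.0000, Δt_y=1.1547
    x: enter (1,4) at t=0.3400
    y: enter (1,3) at t=0.6813
    y: enter (1,2) at t=1.8360
    x: enter (0,2) at t=2.3400 ← occupied
  → r_6 = 2.3400
beam 7: φ=135°, α=285°
  dir = (cos 285°, sin 285°) = (0.2588, -0.9659); from cell (2,4)
  next x-line at t=3.2069, next y-line at t=0.6108; Δt_x=3.8637, Δt_y=1.0353
    y: enter (2,3) at t=0.6108
    y: enter (2,2) at t=1.6461
    y: enter (2,1) at t=2.6814
    x: enter (3,1) at t=3.2069
    y: enter (3,0) at t=3.7166 ← occupied
  → r_7 = 3.7166

ranges = [1.8946, 0.4734, 0.4245, 1.3510, 1.2113, 2.3400, 3.7166]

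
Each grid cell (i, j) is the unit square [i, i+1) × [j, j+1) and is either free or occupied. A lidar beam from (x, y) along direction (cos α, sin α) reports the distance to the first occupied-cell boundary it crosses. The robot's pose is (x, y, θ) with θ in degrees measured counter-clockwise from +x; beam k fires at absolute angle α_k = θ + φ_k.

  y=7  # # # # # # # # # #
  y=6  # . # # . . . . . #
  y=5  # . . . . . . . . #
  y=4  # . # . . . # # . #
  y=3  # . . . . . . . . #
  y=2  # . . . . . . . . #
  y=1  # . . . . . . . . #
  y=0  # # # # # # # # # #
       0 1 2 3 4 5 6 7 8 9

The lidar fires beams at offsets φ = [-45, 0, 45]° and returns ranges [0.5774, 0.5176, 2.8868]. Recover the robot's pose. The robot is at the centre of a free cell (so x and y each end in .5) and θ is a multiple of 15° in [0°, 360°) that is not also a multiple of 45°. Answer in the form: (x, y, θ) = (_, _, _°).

Candidates: 43 free-cell centres × 16 headings = 688 poses. Raycast each; keep the one whose scan matches to 4 dp.
  (6.5, 3.5, 150°): beam 1 = 0.5176 ≠ 0.5774 ✗
  (3.5, 1.5, 105°): beam 1 = 6.3509 ≠ 0.5774 ✗
  (2.5, 1.5, 195°): beam 1 = 1.7321 ≠ 0.5774 ✗
  …
  (5.5, 4.5, 15°): r_1=0.5774, r_2=0.5176, r_3=2.8868 — all match ✓
Only this pose fits every beam.

(x, y, θ) = (5.5, 4.5, 15°)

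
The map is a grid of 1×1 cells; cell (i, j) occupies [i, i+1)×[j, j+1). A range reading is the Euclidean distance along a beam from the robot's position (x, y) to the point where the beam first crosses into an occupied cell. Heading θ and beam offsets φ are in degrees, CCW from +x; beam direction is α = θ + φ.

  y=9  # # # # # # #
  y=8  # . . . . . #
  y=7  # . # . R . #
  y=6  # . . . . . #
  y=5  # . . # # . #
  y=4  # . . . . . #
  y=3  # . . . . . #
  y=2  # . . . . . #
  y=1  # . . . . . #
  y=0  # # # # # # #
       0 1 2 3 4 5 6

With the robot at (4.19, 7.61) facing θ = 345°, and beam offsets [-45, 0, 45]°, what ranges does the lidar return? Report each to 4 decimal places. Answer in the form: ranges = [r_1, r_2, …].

beam 1: φ=-45°, α=300°
  cosα=0.5000 sinα=-0.8660 | (4,7) | tMaxX 1.6200 tMaxY 0.7044 | tΔX 2.0000 tΔY 1.1547
    t=0.7044 [y] (4,6)
    t=1.6200 [x] (5,6)
    t=1.8591 [y] (5,5)
    t=3.0138 [y] (5,4)
    t=3.6200 [x] (6,4) — stop
  → r_1 = 3.6200
beam 2: φ=0°, α=345°
  cosα=0.9659 sinα=-0.2588 | (4,7) | tMaxX 0.8386 tMaxY 2.3569 | tΔX 1.0353 tΔY 3.8637
    t=0.8386 [x] (5,7)
    t=1.8738 [x] (6,7) — stop
  → r_2 = 1.8738
beam 3: φ=45°, α=30°
  cosα=0.8660 sinα=0.5000 | (4,7) | tMaxX 0.9353 tMaxY 0.7800 | tΔX 1.1547 tΔY 2.0000
    t=0.7800 [y] (4,8)
    t=0.9353 [x] (5,8)
    t=2.0900 [x] (6,8) — stop
  → r_3 = 2.0900

ranges = [3.6200, 1.8738, 2.0900]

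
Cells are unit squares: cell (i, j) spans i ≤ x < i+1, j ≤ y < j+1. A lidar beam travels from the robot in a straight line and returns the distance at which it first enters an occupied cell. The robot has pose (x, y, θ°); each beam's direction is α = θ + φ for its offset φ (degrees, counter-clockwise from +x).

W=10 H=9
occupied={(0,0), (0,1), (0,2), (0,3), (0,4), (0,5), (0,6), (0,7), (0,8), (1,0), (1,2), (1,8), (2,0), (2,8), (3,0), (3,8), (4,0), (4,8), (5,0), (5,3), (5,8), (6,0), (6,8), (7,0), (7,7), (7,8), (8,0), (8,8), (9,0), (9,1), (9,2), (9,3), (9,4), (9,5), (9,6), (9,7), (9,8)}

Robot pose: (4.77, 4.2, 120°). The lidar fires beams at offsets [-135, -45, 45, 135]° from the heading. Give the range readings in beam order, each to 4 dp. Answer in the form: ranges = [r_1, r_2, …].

beam 1: φ=-135°, α=345°
  d=(0.9659,-0.2588)  start (4,4)  tX=0.2381 tY=0.7727  stride 1/|dx|=1.0353 1/|dy|=3.8637
    cross x-line → (5,4), t=0.2381
    cross y-line → (5,3), t=0.7727 (wall)
  → r_1 = 0.7727
beam 2: φ=-45°, α=75°
  d=(0.2588,0.9659)  start (4,4)  tX=0.8887 tY=0.8282  stride 1/|dx|=3.8637 1/|dy|=1.0353
    cross y-line → (4,5), t=0.8282
    cross x-line → (5,5), t=0.8887
    cross y-line → (5,6), t=1.8635
    cross y-line → (5,7), t=2.8988
    cross y-line → (5,8), t=3.9340 (wall)
  → r_2 = 3.9340
beam 3: φ=45°, α=165°
  d=(-0.9659,0.2588)  start (4,4)  tX=0.7972 tY=3.0910  stride 1/|dx|=1.0353 1/|dy|=3.8637
    cross x-line → (3,4), t=0.7972
    cross x-line → (2,4), t=1.8324
    cross x-line → (1,4), t=2.8677
    cross y-line → (1,5), t=3.0910
    cross x-line → (0,5), t=3.9030 (wall)
  → r_3 = 3.9030
beam 4: φ=135°, α=255°
  d=(-0.2588,-0.9659)  start (4,4)  tX=2.9751 tY=0.2071  stride 1/|dx|=3.8637 1/|dy|=1.0353
    cross y-line → (4,3), t=0.2071
    cross y-line → (4,2), t=1.2423
    cross y-line → (4,1), t=2.2776
    cross x-line → (3,1), t=2.9751
    cross y-line → (3,0), t=3.3129 (wall)
  → r_4 = 3.3129

ranges = [0.7727, 3.9340, 3.9030, 3.3129]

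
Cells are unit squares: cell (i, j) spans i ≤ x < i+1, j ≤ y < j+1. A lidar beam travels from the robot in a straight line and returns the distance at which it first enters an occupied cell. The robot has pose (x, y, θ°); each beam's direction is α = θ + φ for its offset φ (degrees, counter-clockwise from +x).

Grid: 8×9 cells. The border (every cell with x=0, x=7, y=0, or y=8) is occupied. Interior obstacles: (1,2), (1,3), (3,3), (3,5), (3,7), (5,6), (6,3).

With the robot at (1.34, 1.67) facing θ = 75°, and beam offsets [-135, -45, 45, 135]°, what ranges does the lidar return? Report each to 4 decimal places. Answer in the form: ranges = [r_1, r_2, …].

beam 1: φ=-135°, α=300°
  cosα=0.5000 sinα=-0.8660 | (1,1) | tMaxX 1.3200 tMaxY 0.7736 | tΔX 2.0000 tΔY 1.1547
    t=0.7736 [y] (1,0) — stop
  → r_1 = 0.7736
beam 2: φ=-45°, α=30°
  cosα=0.8660 sinα=0.5000 | (1,1) | tMaxX 0.7621 tMaxY 0.6600 | tΔX 1.1547 tΔY 2.0000
    t=0.6600 [y] (1,2) — stop
  → r_2 = 0.6600
beam 3: φ=45°, α=120°
  cosα=-0.5000 sinα=0.8660 | (1,1) | tMaxX 0.6800 tMaxY 0.3811 | tΔX 2.0000 tΔY 1.1547
    t=0.3811 [y] (1,2) — stop
  → r_3 = 0.3811
beam 4: φ=135°, α=210°
  cosα=-0.8660 sinα=-0.5000 | (1,1) | tMaxX 0.3926 tMaxY 1.3400 | tΔX 1.1547 tΔY 2.0000
    t=0.3926 [x] (0,1) — stop
  → r_4 = 0.3926

ranges = [0.7736, 0.6600, 0.3811, 0.3926]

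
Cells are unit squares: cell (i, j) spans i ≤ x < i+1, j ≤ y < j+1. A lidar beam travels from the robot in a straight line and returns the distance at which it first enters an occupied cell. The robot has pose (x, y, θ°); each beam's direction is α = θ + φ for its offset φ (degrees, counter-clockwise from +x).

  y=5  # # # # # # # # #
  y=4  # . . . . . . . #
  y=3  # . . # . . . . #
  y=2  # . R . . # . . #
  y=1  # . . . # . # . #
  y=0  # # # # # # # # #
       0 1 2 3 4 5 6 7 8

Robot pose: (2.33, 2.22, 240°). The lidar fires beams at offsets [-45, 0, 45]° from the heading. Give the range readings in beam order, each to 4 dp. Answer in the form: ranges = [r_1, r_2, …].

ranges = [1.3769, 1.4087, 1.2630]

beam 1: φ=-45°, α=195°
  d=(-0.9659,-0.2588)  start (2,2)  tX=0.3416 tY=0.8500  stride 1/|dx|=1.0353 1/|dy|=3.8637
    cross x-line → (1,2), t=0.3416
    cross y-line → (1,1), t=0.8500
    cross x-line → (0,1), t=1.3769 (wall)
  → r_1 = 1.3769
beam 2: φ=0°, α=240°
  d=(-0.5000,-0.8660)  start (2,2)  tX=0.6600 tY=0.2540  stride 1/|dx|=2.0000 1/|dy|=1.1547
    cross y-line → (2,1), t=0.2540
    cross x-line → (1,1), t=0.6600
    cross y-line → (1,0), t=1.4087 (wall)
  → r_2 = 1.4087
beam 3: φ=45°, α=285°
  d=(0.2588,-0.9659)  start (2,2)  tX=2.5887 tY=0.2278  stride 1/|dx|=3.8637 1/|dy|=1.0353
    cross y-line → (2,1), t=0.2278
    cross y-line → (2,0), t=1.2630 (wall)
  → r_3 = 1.2630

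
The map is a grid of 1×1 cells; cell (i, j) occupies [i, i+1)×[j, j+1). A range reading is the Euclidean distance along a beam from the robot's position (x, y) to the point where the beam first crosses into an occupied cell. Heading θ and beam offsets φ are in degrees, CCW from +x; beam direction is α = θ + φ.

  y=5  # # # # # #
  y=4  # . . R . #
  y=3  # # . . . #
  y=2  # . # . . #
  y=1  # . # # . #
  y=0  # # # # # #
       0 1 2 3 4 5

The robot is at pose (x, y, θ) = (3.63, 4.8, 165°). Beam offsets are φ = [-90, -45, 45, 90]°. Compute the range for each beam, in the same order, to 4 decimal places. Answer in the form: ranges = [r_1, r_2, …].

ranges = [0.2071, 0.2309, 1.8822, 2.4341]

beam 1: φ=-90°, α=75°
  direction (0.2588, 0.9659); cell (3,4); t to first gridline: x 1.4296, y 0.2071 (then +3.8637 / +1.0353)
    (3,5) via y @ 0.2071  # hit
  → r_1 = 0.2071
beam 2: φ=-45°, α=120°
  direction (-0.5000, 0.8660); cell (3,4); t to first gridline: x 1.2600, y 0.2309 (then +2.0000 / +1.1547)
    (3,5) via y @ 0.2309  # hit
  → r_2 = 0.2309
beam 3: φ=45°, α=210°
  direction (-0.8660, -0.5000); cell (3,4); t to first gridline: x 0.7275, y 1.6000 (then +1.1547 / +2.0000)
    (2,4) via x @ 0.7275
    (2,3) via y @ 1.6000
    (1,3) via x @ 1.8822  # hit
  → r_3 = 1.8822
beam 4: φ=90°, α=255°
  direction (-0.2588, -0.9659); cell (3,4); t to first gridline: x 2.4341, y 0.8282 (then +3.8637 / +1.0353)
    (3,3) via y @ 0.8282
    (3,2) via y @ 1.8635
    (2,2) via x @ 2.4341  # hit
  → r_4 = 2.4341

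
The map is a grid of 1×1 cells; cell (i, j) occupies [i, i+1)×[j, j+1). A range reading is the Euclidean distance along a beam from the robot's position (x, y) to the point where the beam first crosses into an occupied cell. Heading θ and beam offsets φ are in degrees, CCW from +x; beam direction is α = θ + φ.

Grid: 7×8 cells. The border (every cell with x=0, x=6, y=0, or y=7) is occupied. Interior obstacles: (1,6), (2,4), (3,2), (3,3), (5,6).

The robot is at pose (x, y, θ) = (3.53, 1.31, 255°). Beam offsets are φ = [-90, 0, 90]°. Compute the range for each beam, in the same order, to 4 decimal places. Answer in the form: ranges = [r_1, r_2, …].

ranges = [2.6192, 0.3209, 1.1977]

beam 1: φ=-90°, α=165°
  dir = (cos 165°, sin 165°) = (-0.9659, 0.2588); from cell (3,1)
  next x-line at t=0.5487, next y-line at t=2.6660; Δt_x=1.0353, Δt_y=3.8637
    x: enter (2,1) at t=0.5487
    x: enter (1,1) at t=1.5840
    x: enter (0,1) at t=2.6192 ← occupied
  → r_1 = 2.6192
beam 2: φ=0°, α=255°
  dir = (cos 255°, sin 255°) = (-0.2588, -0.9659); from cell (3,1)
  next x-line at t=2.0478, next y-line at t=0.3209; Δt_x=3.8637, Δt_y=1.0353
    y: enter (3,0) at t=0.3209 ← occupied
  → r_2 = 0.3209
beam 3: φ=90°, α=345°
  dir = (cos 345°, sin 345°) = (0.9659, -0.2588); from cell (3,1)
  next x-line at t=0.4866, next y-line at t=1.1977; Δt_x=1.0353, Δt_y=3.8637
    x: enter (4,1) at t=0.4866
    y: enter (4,0) at t=1.1977 ← occupied
  → r_3 = 1.1977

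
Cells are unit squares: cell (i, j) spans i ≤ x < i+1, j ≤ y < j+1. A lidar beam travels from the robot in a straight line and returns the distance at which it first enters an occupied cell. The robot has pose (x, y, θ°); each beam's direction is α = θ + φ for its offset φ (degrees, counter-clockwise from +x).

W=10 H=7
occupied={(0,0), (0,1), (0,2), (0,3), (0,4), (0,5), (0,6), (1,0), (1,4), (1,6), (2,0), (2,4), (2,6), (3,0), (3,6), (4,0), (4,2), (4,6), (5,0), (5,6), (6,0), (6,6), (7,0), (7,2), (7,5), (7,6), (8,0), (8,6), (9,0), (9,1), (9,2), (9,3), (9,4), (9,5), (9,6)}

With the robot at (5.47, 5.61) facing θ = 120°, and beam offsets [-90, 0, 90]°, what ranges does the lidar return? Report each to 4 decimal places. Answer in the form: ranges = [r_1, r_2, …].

beam 1: φ=-90°, α=30°
  cosα=0.8660 sinα=0.5000 | (5,5) | tMaxX 0.6120 tMaxY 0.7800 | tΔX 1.1547 tΔY 2.0000
    t=0.6120 [x] (6,5)
    t=0.7800 [y] (6,6) — stop
  → r_1 = 0.7800
beam 2: φ=0°, α=120°
  cosα=-0.5000 sinα=0.8660 | (5,5) | tMaxX 0.9400 tMaxY 0.4503 | tΔX 2.0000 tΔY 1.1547
    t=0.4503 [y] (5,6) — stop
  → r_2 = 0.4503
beam 3: φ=90°, α=210°
  cosα=-0.8660 sinα=-0.5000 | (5,5) | tMaxX 0.5427 tMaxY 1.2200 | tΔX 1.1547 tΔY 2.0000
    t=0.5427 [x] (4,5)
    t=1.2200 [y] (4,4)
    t=1.6974 [x] (3,4)
    t=2.8521 [x] (2,4) — stop
  → r_3 = 2.8521

ranges = [0.7800, 0.4503, 2.8521]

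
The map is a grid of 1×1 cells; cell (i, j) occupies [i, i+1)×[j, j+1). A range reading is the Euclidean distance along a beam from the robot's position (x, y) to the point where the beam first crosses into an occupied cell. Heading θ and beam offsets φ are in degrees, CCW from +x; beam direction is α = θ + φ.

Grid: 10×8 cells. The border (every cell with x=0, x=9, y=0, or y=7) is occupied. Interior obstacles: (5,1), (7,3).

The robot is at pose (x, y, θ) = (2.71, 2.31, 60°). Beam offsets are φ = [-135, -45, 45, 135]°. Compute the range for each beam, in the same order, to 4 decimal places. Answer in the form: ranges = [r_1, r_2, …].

ranges = [1.3562, 4.4413, 4.8554, 1.7703]

beam 1: φ=-135°, α=285°
  d=(0.2588,-0.9659)  start (2,2)  tX=1.1205 tY=0.3209  stride 1/|dx|=3.8637 1/|dy|=1.0353
    cross y-line → (2,1), t=0.3209
    cross x-line → (3,1), t=1.1205
    cross y-line → (3,0), t=1.3562 (wall)
  → r_1 = 1.3562
beam 2: φ=-45°, α=15°
  d=(0.9659,0.2588)  start (2,2)  tX=0.3002 tY=2.6660  stride 1/|dx|=1.0353 1/|dy|=3.8637
    cross x-line → (3,2), t=0.3002
    cross x-line → (4,2), t=1.3355
    cross x-line → (5,2), t=2.3708
    cross y-line → (5,3), t=2.6660
    cross x-line → (6,3), t=3.4061
    cross x-line → (7,3), t=4.4413 (wall)
  → r_2 = 4.4413
beam 3: φ=45°, α=105°
  d=(-0.2588,0.9659)  start (2,2)  tX=2.7432 tY=0.7143  stride 1/|dx|=3.8637 1/|dy|=1.0353
    cross y-line → (2,3), t=0.7143
    cross y-line → (2,4), t=1.7496
    cross x-line → (1,4), t=2.7432
    cross y-line → (1,5), t=2.7849
    cross y-line → (1,6), t=3.8202
    cross y-line → (1,7), t=4.8554 (wall)
  → r_3 = 4.8554
beam 4: φ=135°, α=195°
  d=(-0.9659,-0.2588)  start (2,2)  tX=0.7350 tY=1.1977  stride 1/|dx|=1.0353 1/|dy|=3.8637
    cross x-line → (1,2), t=0.7350
    cross y-line → (1,1), t=1.1977
    cross x-line → (0,1), t=1.7703 (wall)
  → r_4 = 1.7703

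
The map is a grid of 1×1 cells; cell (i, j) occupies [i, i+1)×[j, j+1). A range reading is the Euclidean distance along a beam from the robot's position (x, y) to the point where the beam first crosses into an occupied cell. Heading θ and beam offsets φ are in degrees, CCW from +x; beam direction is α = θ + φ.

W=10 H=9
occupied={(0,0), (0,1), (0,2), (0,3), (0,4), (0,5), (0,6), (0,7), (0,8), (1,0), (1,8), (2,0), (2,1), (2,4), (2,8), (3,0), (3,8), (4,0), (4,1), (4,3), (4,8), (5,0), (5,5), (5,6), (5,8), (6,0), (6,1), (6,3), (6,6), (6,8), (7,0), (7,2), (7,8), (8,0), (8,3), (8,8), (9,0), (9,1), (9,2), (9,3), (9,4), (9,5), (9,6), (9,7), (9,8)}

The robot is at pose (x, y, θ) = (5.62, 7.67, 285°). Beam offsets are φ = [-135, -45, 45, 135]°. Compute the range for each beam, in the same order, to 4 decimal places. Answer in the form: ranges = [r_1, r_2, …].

ranges = [0.6600, 0.7736, 1.3400, 0.3811]

beam 1: φ=-135°, α=150°
  cosα=-0.8660 sinα=0.5000 | (5,7) | tMaxX 0.7159 tMaxY 0.6600 | tΔX 1.1547 tΔY 2.0000
    t=0.6600 [y] (5,8) — stop
  → r_1 = 0.6600
beam 2: φ=-45°, α=240°
  cosα=-0.5000 sinα=-0.8660 | (5,7) | tMaxX 1.2400 tMaxY 0.7736 | tΔX 2.0000 tΔY 1.1547
    t=0.7736 [y] (5,6) — stop
  → r_2 = 0.7736
beam 3: φ=45°, α=330°
  cosα=0.8660 sinα=-0.5000 | (5,7) | tMaxX 0.4388 tMaxY 1.3400 | tΔX 1.1547 tΔY 2.0000
    t=0.4388 [x] (6,7)
    t=1.3400 [y] (6,6) — stop
  → r_3 = 1.3400
beam 4: φ=135°, α=60°
  cosα=0.5000 sinα=0.8660 | (5,7) | tMaxX 0.7600 tMaxY 0.3811 | tΔX 2.0000 tΔY 1.1547
    t=0.3811 [y] (5,8) — stop
  → r_4 = 0.3811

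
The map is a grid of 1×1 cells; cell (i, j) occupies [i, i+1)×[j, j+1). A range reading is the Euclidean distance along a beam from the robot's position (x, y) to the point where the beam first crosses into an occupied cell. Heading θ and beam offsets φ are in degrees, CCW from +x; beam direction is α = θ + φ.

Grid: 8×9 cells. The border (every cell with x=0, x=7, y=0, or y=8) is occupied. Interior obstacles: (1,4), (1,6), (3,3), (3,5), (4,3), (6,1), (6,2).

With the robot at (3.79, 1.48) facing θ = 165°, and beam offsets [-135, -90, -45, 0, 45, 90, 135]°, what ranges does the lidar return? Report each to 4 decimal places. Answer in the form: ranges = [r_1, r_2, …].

ranges = [2.5519, 1.5736, 3.5800, 2.8884, 0.9600, 0.4969, 0.5543]

beam 1: φ=-135°, α=30°
  dir = (cos 30°, sin 30°) = (0.8660, 0.5000); from cell (3,1)
  next x-line at t=0.2425, next y-line at t=1.0400; Δt_x=1.1547, Δt_y=2.0000
    x: enter (4,1) at t=0.2425
    y: enter (4,2) at t=1.0400
    x: enter (5,2) at t=1.3972
    x: enter (6,2) at t=2.5519 ← occupied
  → r_1 = 2.5519
beam 2: φ=-90°, α=75°
  dir = (cos 75°, sin 75°) = (0.2588, 0.9659); from cell (3,1)
  next x-line at t=0.8114, next y-line at t=0.5383; Δt_x=3.8637, Δt_y=1.0353
    y: enter (3,2) at t=0.5383
    x: enter (4,2) at t=0.8114
    y: enter (4,3) at t=1.5736 ← occupied
  → r_2 = 1.5736
beam 3: φ=-45°, α=120°
  dir = (cos 120°, sin 120°) = (-0.5000, 0.8660); from cell (3,1)
  next x-line at t=1.5800, next y-line at t=0.6004; Δt_x=2.0000, Δt_y=1.1547
    y: enter (3,2) at t=0.6004
    x: enter (2,2) at t=1.5800
    y: enter (2,3) at t=1.7551
    y: enter (2,4) at t=2.9098
    x: enter (1,4) at t=3.5800 ← occupied
  → r_3 = 3.5800
beam 4: φ=0°, α=165°
  dir = (cos 165°, sin 165°) = (-0.9659, 0.2588); from cell (3,1)
  next x-line at t=0.8179, next y-line at t=2.0091; Δt_x=1.0353, Δt_y=3.8637
    x: enter (2,1) at t=0.8179
    x: enter (1,1) at t=1.8531
    y: enter (1,2) at t=2.0091
    x: enter (0,2) at t=2.8884 ← occupied
  → r_4 = 2.8884
beam 5: φ=45°, α=210°
  dir = (cos 210°, sin 210°) = (-0.8660, -0.5000); from cell (3,1)
  next x-line at t=0.9122, next y-line at t=0.9600; Δt_x=1.1547, Δt_y=2.0000
    x: enter (2,1) at t=0.9122
    y: enter (2,0) at t=0.9600 ← occupied
  → r_5 = 0.9600
beam 6: φ=90°, α=255°
  dir = (cos 255°, sin 255°) = (-0.2588, -0.9659); from cell (3,1)
  next x-line at t=3.0523, next y-line at t=0.4969; Δt_x=3.8637, Δt_y=1.0353
    y: enter (3,0) at t=0.4969 ← occupied
  → r_6 = 0.4969
beam 7: φ=135°, α=300°
  dir = (cos 300°, sin 300°) = (0.5000, -0.8660); from cell (3,1)
  next x-line at t=0.4200, next y-line at t=0.5543; Δt_x=2.0000, Δt_y=1.1547
    x: enter (4,1) at t=0.4200
    y: enter (4,0) at t=0.5543 ← occupied
  → r_7 = 0.5543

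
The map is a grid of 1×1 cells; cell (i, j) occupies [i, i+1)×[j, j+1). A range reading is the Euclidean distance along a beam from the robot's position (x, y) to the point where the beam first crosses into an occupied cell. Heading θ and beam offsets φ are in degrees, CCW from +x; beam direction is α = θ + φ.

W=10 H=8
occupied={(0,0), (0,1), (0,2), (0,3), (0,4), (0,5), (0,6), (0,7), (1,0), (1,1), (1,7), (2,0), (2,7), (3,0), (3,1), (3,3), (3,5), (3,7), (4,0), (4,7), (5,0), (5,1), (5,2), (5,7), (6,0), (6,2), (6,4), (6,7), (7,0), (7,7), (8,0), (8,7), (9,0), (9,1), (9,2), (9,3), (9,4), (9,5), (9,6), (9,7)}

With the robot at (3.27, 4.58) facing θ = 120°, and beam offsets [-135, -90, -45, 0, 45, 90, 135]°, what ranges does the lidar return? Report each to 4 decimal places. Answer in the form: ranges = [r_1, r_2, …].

ranges = [5.9321, 0.8400, 0.4348, 0.4850, 2.3501, 2.6212, 0.6005]

beam 1: φ=-135°, α=345°
  d=(0.9659,-0.2588)  start (3,4)  tX=0.7558 tY=2.2409  stride 1/|dx|=1.0353 1/|dy|=3.8637
    cross x-line → (4,4), t=0.7558
    cross x-line → (5,4), t=1.7910
    cross y-line → (5,3), t=2.2409
    cross x-line → (6,3), t=2.8263
    cross x-line → (7,3), t=3.8616
    cross x-line → (8,3), t=4.8969
    cross x-line → (9,3), t=5.9321 (wall)
  → r_1 = 5.9321
beam 2: φ=-90°, α=30°
  d=(0.8660,0.5000)  start (3,4)  tX=0.8429 tY=0.8400  stride 1/|dx|=1.1547 1/|dy|=2.0000
    cross y-line → (3,5), t=0.8400 (wall)
  → r_2 = 0.8400
beam 3: φ=-45°, α=75°
  d=(0.2588,0.9659)  start (3,4)  tX=2.8205 tY=0.4348  stride 1/|dx|=3.8637 1/|dy|=1.0353
    cross y-line → (3,5), t=0.4348 (wall)
  → r_3 = 0.4348
beam 4: φ=0°, α=120°
  d=(-0.5000,0.8660)  start (3,4)  tX=0.5400 tY=0.4850  stride 1/|dx|=2.0000 1/|dy|=1.1547
    cross y-line → (3,5), t=0.4850 (wall)
  → r_4 = 0.4850
beam 5: φ=45°, α=165°
  d=(-0.9659,0.2588)  start (3,4)  tX=0.2795 tY=1.6228  stride 1/|dx|=1.0353 1/|dy|=3.8637
    cross x-line → (2,4), t=0.2795
    cross x-line → (1,4), t=1.3148
    cross y-line → (1,5), t=1.6228
    cross x-line → (0,5), t=2.3501 (wall)
  → r_5 = 2.3501
beam 6: φ=90°, α=210°
  d=(-0.8660,-0.5000)  start (3,4)  tX=0.3118 tY=1.1600  stride 1/|dx|=1.1547 1/|dy|=2.0000
    cross x-line → (2,4), t=0.3118
    cross y-line → (2,3), t=1.1600
    cross x-line → (1,3), t=1.4665
    cross x-line → (0,3), t=2.6212 (wall)
  → r_6 = 2.6212
beam 7: φ=135°, α=255°
  d=(-0.2588,-0.9659)  start (3,4)  tX=1.0432 tY=0.6005  stride 1/|dx|=3.8637 1/|dy|=1.0353
    cross y-line → (3,3), t=0.6005 (wall)
  → r_7 = 0.6005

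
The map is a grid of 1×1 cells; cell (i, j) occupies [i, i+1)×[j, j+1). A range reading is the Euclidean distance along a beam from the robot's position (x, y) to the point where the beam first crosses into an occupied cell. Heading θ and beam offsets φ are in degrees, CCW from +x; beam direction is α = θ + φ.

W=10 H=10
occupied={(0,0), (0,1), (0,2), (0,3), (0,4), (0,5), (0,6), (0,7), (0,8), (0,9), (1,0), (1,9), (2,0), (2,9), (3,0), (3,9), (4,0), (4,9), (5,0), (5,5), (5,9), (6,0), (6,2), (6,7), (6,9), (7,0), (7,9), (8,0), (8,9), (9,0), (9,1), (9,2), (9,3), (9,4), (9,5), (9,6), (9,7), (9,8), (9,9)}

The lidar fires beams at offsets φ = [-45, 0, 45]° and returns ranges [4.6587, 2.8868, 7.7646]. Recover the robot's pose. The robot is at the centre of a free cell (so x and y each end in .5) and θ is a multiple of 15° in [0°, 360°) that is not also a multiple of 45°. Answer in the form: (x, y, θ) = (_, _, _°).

(x, y, θ) = (8.5, 4.5, 150°)

Candidates: 61 free-cell centres × 16 headings = 976 poses. Raycast each; keep the one whose scan matches to 4 dp.
  (1.5, 3.5, 150°): beam 1 = 1.9319 ≠ 4.6587 ✗
  (8.5, 5.5, 195°): beam 1 = 7.0000 ≠ 4.6587 ✗
  (3.5, 2.5, 330°): beam 1 = 1.5529 ≠ 4.6587 ✗
  (4.5, 2.5, 15°): beam 1 = 3.0000 ≠ 4.6587 ✗
  (2.5, 2.5, 195°): beam 1 = 1.7321 ≠ 4.6587 ✗
  …
  (8.5, 4.5, 150°): r_1=4.6587, r_2=2.8868, r_3=7.7646 — all match ✓
Only this pose fits every beam.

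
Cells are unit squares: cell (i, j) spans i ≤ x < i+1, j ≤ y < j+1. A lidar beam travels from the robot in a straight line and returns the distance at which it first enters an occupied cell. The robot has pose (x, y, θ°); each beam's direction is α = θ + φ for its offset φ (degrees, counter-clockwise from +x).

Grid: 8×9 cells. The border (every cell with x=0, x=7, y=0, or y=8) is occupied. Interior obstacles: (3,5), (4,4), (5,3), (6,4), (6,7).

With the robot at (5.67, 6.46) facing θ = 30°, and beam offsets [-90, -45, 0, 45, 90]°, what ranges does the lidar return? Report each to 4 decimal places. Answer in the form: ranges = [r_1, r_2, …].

ranges = [1.6859, 1.3769, 1.0800, 1.2750, 1.7782]

beam 1: φ=-90°, α=300°
  cosα=0.5000 sinα=-0.8660 | (5,6) | tMaxX 0.6600 tMaxY 0.5312 | tΔX 2.0000 tΔY 1.1547
    t=0.5312 [y] (5,5)
    t=0.6600 [x] (6,5)
    t=1.6859 [y] (6,4) — stop
  → r_1 = 1.6859
beam 2: φ=-45°, α=345°
  cosα=0.9659 sinα=-0.2588 | (5,6) | tMaxX 0.3416 tMaxY 1.7773 | tΔX 1.0353 tΔY 3.8637
    t=0.3416 [x] (6,6)
    t=1.3769 [x] (7,6) — stop
  → r_2 = 1.3769
beam 3: φ=0°, α=30°
  cosα=0.8660 sinα=0.5000 | (5,6) | tMaxX 0.3811 tMaxY 1.0800 | tΔX 1.1547 tΔY 2.0000
    t=0.3811 [x] (6,6)
    t=1.0800 [y] (6,7) — stop
  → r_3 = 1.0800
beam 4: φ=45°, α=75°
  cosα=0.2588 sinα=0.9659 | (5,6) | tMaxX 1.2750 tMaxY 0.5590 | tΔX 3.8637 tΔY 1.0353
    t=0.5590 [y] (5,7)
    t=1.2750 [x] (6,7) — stop
  → r_4 = 1.2750
beam 5: φ=90°, α=120°
  cosα=-0.5000 sinα=0.8660 | (5,6) | tMaxX 1.3400 tMaxY 0.6235 | tΔX 2.0000 tΔY 1.1547
    t=0.6235 [y] (5,7)
    t=1.3400 [x] (4,7)
    t=1.7782 [y] (4,8) — stop
  → r_5 = 1.7782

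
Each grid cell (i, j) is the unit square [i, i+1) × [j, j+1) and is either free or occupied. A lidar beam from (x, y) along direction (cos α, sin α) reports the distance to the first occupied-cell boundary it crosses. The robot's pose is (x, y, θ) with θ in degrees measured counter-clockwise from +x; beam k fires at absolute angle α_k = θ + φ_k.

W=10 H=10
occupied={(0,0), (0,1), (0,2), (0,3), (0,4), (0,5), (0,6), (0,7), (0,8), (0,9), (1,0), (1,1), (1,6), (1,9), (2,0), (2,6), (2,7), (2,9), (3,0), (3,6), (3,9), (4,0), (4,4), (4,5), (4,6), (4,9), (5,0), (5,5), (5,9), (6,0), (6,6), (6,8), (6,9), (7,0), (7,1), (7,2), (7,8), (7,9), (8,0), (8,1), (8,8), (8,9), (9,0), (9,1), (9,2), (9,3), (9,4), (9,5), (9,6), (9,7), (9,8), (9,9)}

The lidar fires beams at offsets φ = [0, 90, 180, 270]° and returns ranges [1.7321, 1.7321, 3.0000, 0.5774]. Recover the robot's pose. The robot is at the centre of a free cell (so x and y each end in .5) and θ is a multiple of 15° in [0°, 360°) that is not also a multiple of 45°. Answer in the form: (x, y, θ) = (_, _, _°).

Candidates: 48 free-cell centres × 16 headings = 768 poses. Raycast each; keep the one whose scan matches to 4 dp.
  (7.5, 4.5, 150°): beam 2 = 4.0415 ≠ 1.7321 ✗
  (1.5, 5.5, 210°): beam 1 = 0.5774 ≠ 1.7321 ✗
  (1.5, 7.5, 15°): beam 1 = 0.5176 ≠ 1.7321 ✗
  (5.5, 8.5, 285°): beam 1 = 1.9319 ≠ 1.7321 ✗
  …
  (4.5, 7.5, 330°): r_1=1.7321, r_2=1.7321, r_3=3.0000, r_4=0.5774 — all match ✓
No second candidate reproduces the full scan.

(x, y, θ) = (4.5, 7.5, 330°)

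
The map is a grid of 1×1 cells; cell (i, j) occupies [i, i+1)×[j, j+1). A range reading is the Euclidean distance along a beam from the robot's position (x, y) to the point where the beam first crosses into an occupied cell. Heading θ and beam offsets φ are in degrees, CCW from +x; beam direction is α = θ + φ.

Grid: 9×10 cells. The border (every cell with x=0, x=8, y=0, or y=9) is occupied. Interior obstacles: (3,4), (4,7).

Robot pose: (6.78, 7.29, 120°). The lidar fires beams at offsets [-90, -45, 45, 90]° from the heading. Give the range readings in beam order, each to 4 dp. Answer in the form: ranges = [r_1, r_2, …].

beam 1: φ=-90°, α=30°
  dir = (cos 30°, sin 30°) = (0.8660, 0.5000); from cell (6,7)
  next x-line at t=0.2540, next y-line at t=1.4200; Δt_x=1.1547, Δt_y=2.0000
    x: enter (7,7) at t=0.2540
    x: enter (8,7) at t=1.4087 ← occupied
  → r_1 = 1.4087
beam 2: φ=-45°, α=75°
  dir = (cos 75°, sin 75°) = (0.2588, 0.9659); from cell (6,7)
  next x-line at t=0.8500, next y-line at t=0.7350; Δt_x=3.8637, Δt_y=1.0353
    y: enter (6,8) at t=0.7350
    x: enter (7,8) at t=0.8500
    y: enter (7,9) at t=1.7703 ← occupied
  → r_2 = 1.7703
beam 3: φ=45°, α=165°
  dir = (cos 165°, sin 165°) = (-0.9659, 0.2588); from cell (6,7)
  next x-line at t=0.8075, next y-line at t=2.7432; Δt_x=1.0353, Δt_y=3.8637
    x: enter (5,7) at t=0.8075
    x: enter (4,7) at t=1.8428 ← occupied
  → r_3 = 1.8428
beam 4: φ=90°, α=210°
  dir = (cos 210°, sin 210°) = (-0.8660, -0.5000); from cell (6,7)
  next x-line at t=0.9007, next y-line at t=0.5800; Δt_x=1.1547, Δt_y=2.0000
    y: enter (6,6) at t=0.5800
    x: enter (5,6) at t=0.9007
    x: enter (4,6) at t=2.0554
    y: enter (4,5) at t=2.5800
    x: enter (3,5) at t=3.2101
    x: enter (2,5) at t=4.3648
    y: enter (2,4) at t=4.5800
    x: enter (1,4) at t=5.5195
    y: enter (1,3) at t=6.5800
    x: enter (0,3) at t=6.6742 ← occupied
  → r_4 = 6.6742

ranges = [1.4087, 1.7703, 1.8428, 6.6742]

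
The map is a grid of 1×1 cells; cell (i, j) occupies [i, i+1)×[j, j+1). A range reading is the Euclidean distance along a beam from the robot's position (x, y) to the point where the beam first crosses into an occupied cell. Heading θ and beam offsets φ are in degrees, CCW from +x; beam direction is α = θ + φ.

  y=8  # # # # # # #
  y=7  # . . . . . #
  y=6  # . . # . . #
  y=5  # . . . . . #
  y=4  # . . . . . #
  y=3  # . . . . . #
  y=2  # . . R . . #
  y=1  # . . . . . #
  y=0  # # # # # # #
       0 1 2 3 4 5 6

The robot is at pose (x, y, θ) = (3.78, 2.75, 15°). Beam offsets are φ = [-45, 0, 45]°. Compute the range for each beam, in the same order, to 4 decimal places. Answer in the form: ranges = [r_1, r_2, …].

ranges = [2.5634, 2.2983, 4.4400]

beam 1: φ=-45°, α=330°
  d=(0.8660,-0.5000)  start (3,2)  tX=0.2540 tY=1.5000  stride 1/|dx|=1.1547 1/|dy|=2.0000
    cross x-line → (4,2), t=0.2540
    cross x-line → (5,2), t=1.4087
    cross y-line → (5,1), t=1.5000
    cross x-line → (6,1), t=2.5634 (wall)
  → r_1 = 2.5634
beam 2: φ=0°, α=15°
  d=(0.9659,0.2588)  start (3,2)  tX=0.2278 tY=0.9659  stride 1/|dx|=1.0353 1/|dy|=3.8637
    cross x-line → (4,2), t=0.2278
    cross y-line → (4,3), t=0.9659
    cross x-line → (5,3), t=1.2630
    cross x-line → (6,3), t=2.2983 (wall)
  → r_2 = 2.2983
beam 3: φ=45°, α=60°
  d=(0.5000,0.8660)  start (3,2)  tX=0.4400 tY=0.2887  stride 1/|dx|=2.0000 1/|dy|=1.1547
    cross y-line → (3,3), t=0.2887
    cross x-line → (4,3), t=0.4400
    cross y-line → (4,4), t=1.4434
    cross x-line → (5,4), t=2.4400
    cross y-line → (5,5), t=2.5981
    cross y-line → (5,6), t=3.7528
    cross x-line → (6,6), t=4.4400 (wall)
  → r_3 = 4.4400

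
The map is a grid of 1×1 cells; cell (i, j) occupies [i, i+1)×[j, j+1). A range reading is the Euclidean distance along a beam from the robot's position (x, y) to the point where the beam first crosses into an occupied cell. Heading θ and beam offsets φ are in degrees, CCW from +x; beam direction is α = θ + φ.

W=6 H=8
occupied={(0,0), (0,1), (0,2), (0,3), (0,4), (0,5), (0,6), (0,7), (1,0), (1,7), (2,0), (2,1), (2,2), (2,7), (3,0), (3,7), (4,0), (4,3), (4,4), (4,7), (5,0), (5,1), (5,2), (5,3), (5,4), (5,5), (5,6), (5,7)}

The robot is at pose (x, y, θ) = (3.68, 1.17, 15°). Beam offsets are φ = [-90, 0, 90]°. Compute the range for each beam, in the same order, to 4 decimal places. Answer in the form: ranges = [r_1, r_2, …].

ranges = [0.1760, 1.3666, 6.0357]

beam 1: φ=-90°, α=285°
  dir = (cos 285°, sin 285°) = (0.2588, -0.9659); from cell (3,1)
  next x-line at t=1.2364, next y-line at t=0.1760; Δt_x=3.8637, Δt_y=1.0353
    y: enter (3,0) at t=0.1760 ← occupied
  → r_1 = 0.1760
beam 2: φ=0°, α=15°
  dir = (cos 15°, sin 15°) = (0.9659, 0.2588); from cell (3,1)
  next x-line at t=0.3313, next y-line at t=3.2069; Δt_x=1.0353, Δt_y=3.8637
    x: enter (4,1) at t=0.3313
    x: enter (5,1) at t=1.3666 ← occupied
  → r_2 = 1.3666
beam 3: φ=90°, α=105°
  dir = (cos 105°, sin 105°) = (-0.2588, 0.9659); from cell (3,1)
  next x-line at t=2.6273, next y-line at t=0.8593; Δt_x=3.8637, Δt_y=1.0353
    y: enter (3,2) at t=0.8593
    y: enter (3,3) at t=1.8946
    x: enter (2,3) at t=2.6273
    y: enter (2,4) at t=2.9298
    y: enter (2,5) at t=3.9651
    y: enter (2,6) at t=5.0004
    y: enter (2,7) at t=6.0357 ← occupied
  → r_3 = 6.0357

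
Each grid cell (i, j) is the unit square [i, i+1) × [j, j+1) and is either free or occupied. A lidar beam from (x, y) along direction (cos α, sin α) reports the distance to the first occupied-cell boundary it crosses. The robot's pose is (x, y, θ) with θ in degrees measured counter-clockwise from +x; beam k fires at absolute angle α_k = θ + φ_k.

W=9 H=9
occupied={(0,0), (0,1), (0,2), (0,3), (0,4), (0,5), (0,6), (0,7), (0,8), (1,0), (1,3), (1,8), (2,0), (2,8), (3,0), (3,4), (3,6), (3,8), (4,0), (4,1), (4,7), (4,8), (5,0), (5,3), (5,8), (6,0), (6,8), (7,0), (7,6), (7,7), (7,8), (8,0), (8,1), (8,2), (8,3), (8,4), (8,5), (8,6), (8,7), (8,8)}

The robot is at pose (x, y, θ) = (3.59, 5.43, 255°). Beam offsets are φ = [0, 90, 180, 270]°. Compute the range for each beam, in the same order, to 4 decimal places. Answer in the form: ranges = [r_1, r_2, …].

ranges = [0.4452, 4.5656, 0.5901, 2.6814]

beam 1: φ=0°, α=255°
  cosα=-0.2588 sinα=-0.9659 | (3,5) | tMaxX 2.2796 tMaxY 0.4452 | tΔX 3.8637 tΔY 1.0353
    t=0.4452 [y] (3,4) — stop
  → r_1 = 0.4452
beam 2: φ=90°, α=345°
  cosα=0.9659 sinα=-0.2588 | (3,5) | tMaxX 0.4245 tMaxY 1.6614 | tΔX 1.0353 tΔY 3.8637
    t=0.4245 [x] (4,5)
    t=1.4597 [x] (5,5)
    t=1.6614 [y] (5,4)
    t=2.4950 [x] (6,4)
    t=3.5303 [x] (7,4)
    t=4.5656 [x] (8,4) — stop
  → r_2 = 4.5656
beam 3: φ=180°, α=75°
  cosα=0.2588 sinα=0.9659 | (3,5) | tMaxX 1.5841 tMaxY 0.5901 | tΔX 3.8637 tΔY 1.0353
    t=0.5901 [y] (3,6) — stop
  → r_3 = 0.5901
beam 4: φ=270°, α=165°
  cosα=-0.9659 sinα=0.2588 | (3,5) | tMaxX 0.6108 tMaxY 2.2023 | tΔX 1.0353 tΔY 3.8637
    t=0.6108 [x] (2,5)
    t=1.6461 [x] (1,5)
    t=2.2023 [y] (1,6)
    t=2.6814 [x] (0,6) — stop
  → r_4 = 2.6814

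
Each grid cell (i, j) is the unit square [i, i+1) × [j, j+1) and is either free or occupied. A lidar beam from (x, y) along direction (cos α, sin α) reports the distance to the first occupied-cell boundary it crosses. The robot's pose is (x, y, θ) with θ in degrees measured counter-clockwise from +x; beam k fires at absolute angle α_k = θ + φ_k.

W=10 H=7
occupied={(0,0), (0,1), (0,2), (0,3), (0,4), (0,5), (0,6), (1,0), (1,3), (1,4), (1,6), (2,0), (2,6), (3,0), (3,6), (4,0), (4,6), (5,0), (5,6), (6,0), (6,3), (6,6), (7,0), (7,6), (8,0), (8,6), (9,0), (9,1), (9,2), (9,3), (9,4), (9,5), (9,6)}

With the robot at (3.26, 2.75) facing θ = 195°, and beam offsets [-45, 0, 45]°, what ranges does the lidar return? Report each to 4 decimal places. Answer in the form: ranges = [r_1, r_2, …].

ranges = [1.4549, 2.3397, 2.0207]

beam 1: φ=-45°, α=150°
  dir = (cos 150°, sin 150°) = (-0.8660, 0.5000); from cell (3,2)
  next x-line at t=0.3002, next y-line at t=0.5000; Δt_x=1.1547, Δt_y=2.0000
    x: enter (2,2) at t=0.3002
    y: enter (2,3) at t=0.5000
    x: enter (1,3) at t=1.4549 ← occupied
  → r_1 = 1.4549
beam 2: φ=0°, α=195°
  dir = (cos 195°, sin 195°) = (-0.9659, -0.2588); from cell (3,2)
  next x-line at t=0.2692, next y-line at t=2.8978; Δt_x=1.0353, Δt_y=3.8637
    x: enter (2,2) at t=0.2692
    x: enter (1,2) at t=1.3044
    x: enter (0,2) at t=2.3397 ← occupied
  → r_2 = 2.3397
beam 3: φ=45°, α=240°
  dir = (cos 240°, sin 240°) = (-0.5000, -0.8660); from cell (3,2)
  next x-line at t=0.5200, next y-line at t=0.8660; Δt_x=2.0000, Δt_y=1.1547
    x: enter (2,2) at t=0.5200
    y: enter (2,1) at t=0.8660
    y: enter (2,0) at t=2.0207 ← occupied
  → r_3 = 2.0207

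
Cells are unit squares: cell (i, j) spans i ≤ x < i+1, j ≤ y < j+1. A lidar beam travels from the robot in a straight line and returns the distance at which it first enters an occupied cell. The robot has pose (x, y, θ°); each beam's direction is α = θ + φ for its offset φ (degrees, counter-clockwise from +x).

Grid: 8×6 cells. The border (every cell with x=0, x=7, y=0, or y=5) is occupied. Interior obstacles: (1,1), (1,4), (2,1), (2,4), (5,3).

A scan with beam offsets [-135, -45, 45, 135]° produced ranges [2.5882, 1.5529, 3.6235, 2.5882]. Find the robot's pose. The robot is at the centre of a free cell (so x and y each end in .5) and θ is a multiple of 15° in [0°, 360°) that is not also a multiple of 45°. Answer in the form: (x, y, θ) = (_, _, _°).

(x, y, θ) = (3.5, 2.5, 300°)

The pose lattice has 19·16 = 304 candidates. Test each by forward raycasting.
  (6.5, 4.5, 120°): beam 1 = 0.5176 ≠ 2.5882 ✗
  (3.5, 1.5, 15°): beam 1 = 0.5774 ≠ 2.5882 ✗
  (5.5, 2.5, 105°): beam 1 = 1.7321 ≠ 2.5882 ✗
  (3.5, 3.5, 105°): beam 1 = 4.0415 ≠ 2.5882 ✗
  …
  (3.5, 2.5, 300°): r_1=2.5882, r_2=1.5529, r_3=3.6235, r_4=2.5882 — all match ✓
Unique over the lattice → pose = (3.5, 2.5, 300°).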